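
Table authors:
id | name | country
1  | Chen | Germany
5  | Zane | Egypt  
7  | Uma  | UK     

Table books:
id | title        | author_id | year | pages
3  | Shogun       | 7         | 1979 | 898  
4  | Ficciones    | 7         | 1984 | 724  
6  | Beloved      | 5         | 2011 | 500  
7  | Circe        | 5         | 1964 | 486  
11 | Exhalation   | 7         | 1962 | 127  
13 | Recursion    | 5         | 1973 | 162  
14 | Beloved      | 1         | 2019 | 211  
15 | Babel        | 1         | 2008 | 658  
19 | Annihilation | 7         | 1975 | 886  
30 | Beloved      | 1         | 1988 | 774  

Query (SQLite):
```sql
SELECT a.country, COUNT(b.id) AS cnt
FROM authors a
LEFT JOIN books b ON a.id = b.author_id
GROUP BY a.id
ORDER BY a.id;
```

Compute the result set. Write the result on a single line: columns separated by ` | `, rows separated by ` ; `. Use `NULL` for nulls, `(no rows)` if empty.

Germany | 3 ; Egypt | 3 ; UK | 4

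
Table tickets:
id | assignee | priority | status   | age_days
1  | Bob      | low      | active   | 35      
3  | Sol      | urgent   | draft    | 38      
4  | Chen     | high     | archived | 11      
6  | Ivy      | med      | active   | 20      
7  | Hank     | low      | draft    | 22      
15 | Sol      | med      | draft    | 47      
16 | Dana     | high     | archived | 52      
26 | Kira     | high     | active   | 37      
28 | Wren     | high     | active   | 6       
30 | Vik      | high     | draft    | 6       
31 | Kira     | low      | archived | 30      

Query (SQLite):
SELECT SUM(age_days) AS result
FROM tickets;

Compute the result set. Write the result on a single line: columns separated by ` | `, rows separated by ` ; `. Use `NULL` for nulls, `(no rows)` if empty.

304

All age_days values: [35, 38, 11, 20, 22, 47, 52, 37, 6, 6, 30].
SUM of non-NULL values = 304.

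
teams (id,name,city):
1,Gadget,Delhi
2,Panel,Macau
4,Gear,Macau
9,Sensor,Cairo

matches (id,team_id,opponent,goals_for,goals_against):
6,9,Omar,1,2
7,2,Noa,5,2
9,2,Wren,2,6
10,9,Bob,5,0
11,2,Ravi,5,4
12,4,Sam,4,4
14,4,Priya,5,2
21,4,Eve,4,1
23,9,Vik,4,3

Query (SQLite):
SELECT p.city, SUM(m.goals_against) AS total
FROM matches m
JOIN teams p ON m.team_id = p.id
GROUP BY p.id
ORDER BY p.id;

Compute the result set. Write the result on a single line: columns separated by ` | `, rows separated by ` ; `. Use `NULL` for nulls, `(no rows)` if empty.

Macau | 12 ; Macau | 7 ; Cairo | 5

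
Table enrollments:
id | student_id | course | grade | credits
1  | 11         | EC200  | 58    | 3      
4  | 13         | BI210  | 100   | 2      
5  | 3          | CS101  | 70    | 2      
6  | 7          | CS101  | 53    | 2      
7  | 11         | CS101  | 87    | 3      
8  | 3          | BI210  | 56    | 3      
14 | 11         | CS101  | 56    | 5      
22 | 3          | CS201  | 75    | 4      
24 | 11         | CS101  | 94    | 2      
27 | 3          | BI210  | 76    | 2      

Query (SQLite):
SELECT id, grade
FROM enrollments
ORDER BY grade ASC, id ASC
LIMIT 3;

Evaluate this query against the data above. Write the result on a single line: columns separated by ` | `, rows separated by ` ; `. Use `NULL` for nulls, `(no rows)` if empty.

6 | 53 ; 8 | 56 ; 14 | 56

Sort by grade asc, tiebreak id asc: (53, id=6), (56, id=8), (56, id=14), (58, id=1), (70, id=5), (75, id=22) …. Take first 3.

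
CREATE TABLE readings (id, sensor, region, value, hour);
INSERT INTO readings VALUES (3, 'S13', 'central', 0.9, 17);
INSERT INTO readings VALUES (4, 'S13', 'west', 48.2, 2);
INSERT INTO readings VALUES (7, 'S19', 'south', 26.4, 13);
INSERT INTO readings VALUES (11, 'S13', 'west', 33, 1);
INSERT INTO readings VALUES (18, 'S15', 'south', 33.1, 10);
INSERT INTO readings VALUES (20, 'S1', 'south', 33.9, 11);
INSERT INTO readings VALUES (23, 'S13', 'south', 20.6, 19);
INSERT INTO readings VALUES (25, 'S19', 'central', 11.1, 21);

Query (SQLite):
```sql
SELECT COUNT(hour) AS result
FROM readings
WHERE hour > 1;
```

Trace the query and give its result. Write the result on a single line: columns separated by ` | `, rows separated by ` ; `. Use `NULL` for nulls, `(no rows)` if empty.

7

Rows where hour > 1 → hour values: [17, 2, 13, 10, 11, 19, 21].
COUNT(hour) counts non-NULL values → 7.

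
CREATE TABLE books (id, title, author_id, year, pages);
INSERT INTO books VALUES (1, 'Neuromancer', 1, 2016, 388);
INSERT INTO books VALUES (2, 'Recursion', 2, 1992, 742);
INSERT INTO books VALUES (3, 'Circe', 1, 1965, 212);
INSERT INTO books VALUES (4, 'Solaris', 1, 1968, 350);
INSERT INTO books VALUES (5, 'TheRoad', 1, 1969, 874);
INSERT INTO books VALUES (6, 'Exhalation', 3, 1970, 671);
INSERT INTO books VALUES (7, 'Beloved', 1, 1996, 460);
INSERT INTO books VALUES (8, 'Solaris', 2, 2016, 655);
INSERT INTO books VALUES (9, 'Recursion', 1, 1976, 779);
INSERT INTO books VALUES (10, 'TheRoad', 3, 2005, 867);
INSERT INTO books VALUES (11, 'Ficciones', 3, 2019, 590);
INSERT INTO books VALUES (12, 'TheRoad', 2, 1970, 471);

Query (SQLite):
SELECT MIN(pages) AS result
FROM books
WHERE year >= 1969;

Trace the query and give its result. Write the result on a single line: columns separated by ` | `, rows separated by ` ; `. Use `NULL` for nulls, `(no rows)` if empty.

388

Rows where year >= 1969 → pages values: [388, 742, 874, 671, 460, 655, 779, 867, 590, 471].
MIN of non-NULL values = 388.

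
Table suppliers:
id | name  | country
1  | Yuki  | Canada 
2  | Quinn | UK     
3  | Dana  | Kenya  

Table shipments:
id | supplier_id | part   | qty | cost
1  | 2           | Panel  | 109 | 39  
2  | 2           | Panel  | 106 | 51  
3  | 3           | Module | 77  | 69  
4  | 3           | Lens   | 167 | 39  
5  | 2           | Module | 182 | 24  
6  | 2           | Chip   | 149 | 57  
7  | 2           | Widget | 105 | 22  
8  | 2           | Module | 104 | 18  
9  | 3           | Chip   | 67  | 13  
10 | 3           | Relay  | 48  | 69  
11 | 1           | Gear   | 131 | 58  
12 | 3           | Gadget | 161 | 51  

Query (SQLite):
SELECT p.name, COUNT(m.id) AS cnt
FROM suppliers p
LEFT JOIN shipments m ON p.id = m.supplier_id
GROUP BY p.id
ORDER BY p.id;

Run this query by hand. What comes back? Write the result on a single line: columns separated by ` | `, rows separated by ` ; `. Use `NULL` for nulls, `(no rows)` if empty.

Yuki | 1 ; Quinn | 6 ; Dana | 5

LEFT JOIN keeps every suppliers row; unmatched ones get NULL for shipments columns.
Group by suppliers.id and compute COUNT(m.id). COUNT(col) of an all-NULL group is 0.
  1: ids {11} → COUNT(m.id)=1
  2: ids {1, 2, 5, 6, 7, 8} → COUNT(m.id)=6
  3: ids {3, 4, 9, 10, 12} → COUNT(m.id)=5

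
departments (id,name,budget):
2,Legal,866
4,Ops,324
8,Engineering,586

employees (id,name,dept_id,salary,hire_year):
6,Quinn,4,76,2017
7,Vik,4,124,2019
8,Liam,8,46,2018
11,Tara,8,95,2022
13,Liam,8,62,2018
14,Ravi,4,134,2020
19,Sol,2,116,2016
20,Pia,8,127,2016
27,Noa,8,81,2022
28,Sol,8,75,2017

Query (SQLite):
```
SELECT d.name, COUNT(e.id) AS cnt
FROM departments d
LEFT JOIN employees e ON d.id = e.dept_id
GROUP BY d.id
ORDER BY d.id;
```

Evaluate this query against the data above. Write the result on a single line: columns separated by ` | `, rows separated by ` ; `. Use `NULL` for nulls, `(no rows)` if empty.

LEFT JOIN keeps every departments row; unmatched ones get NULL for employees columns.
Group by departments.id and compute COUNT(e.id). COUNT(col) of an all-NULL group is 0.
  2: ids {19} → COUNT(e.id)=1
  4: ids {6, 7, 14} → COUNT(e.id)=3
  8: ids {8, 11, 13, 20, 27, 28} → COUNT(e.id)=6

Legal | 1 ; Ops | 3 ; Engineering | 6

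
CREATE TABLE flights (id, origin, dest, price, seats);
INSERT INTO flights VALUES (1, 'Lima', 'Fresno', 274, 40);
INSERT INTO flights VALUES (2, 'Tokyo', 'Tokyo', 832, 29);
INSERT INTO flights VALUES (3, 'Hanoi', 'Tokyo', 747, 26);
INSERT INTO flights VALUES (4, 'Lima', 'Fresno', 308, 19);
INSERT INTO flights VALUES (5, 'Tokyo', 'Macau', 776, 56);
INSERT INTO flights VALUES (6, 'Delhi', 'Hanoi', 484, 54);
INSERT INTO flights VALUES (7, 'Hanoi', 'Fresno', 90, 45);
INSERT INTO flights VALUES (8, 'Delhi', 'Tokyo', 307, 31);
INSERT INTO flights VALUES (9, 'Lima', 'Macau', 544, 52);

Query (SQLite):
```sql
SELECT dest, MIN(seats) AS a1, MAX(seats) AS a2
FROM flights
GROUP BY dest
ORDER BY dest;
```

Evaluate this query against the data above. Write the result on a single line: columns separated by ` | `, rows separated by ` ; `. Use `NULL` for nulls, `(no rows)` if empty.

Fresno | 19 | 45 ; Hanoi | 54 | 54 ; Macau | 52 | 56 ; Tokyo | 26 | 31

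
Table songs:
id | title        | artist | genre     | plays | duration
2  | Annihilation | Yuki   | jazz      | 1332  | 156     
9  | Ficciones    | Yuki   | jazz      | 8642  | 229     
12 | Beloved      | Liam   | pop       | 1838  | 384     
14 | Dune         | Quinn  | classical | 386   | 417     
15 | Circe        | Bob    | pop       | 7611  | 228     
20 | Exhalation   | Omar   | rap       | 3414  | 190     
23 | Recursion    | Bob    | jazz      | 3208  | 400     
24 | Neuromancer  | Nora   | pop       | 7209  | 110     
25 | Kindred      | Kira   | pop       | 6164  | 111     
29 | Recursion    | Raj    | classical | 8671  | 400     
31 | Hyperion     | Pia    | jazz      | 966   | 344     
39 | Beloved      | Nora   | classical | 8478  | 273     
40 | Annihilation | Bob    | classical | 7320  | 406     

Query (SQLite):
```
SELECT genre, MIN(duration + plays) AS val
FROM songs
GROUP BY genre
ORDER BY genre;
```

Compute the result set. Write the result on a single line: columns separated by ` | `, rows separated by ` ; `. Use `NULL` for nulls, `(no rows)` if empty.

For each row compute duration + plays.
Group by genre; take MIN of the expression per group.
  classical: ids {14, 29, 39, 40} → MIN(duration + plays)=803
  jazz: ids {2, 9, 23, 31} → MIN(duration + plays)=1310
  pop: ids {12, 15, 24, 25} → MIN(duration + plays)=2222
  rap: ids {20} → MIN(duration + plays)=3604

classical | 803 ; jazz | 1310 ; pop | 2222 ; rap | 3604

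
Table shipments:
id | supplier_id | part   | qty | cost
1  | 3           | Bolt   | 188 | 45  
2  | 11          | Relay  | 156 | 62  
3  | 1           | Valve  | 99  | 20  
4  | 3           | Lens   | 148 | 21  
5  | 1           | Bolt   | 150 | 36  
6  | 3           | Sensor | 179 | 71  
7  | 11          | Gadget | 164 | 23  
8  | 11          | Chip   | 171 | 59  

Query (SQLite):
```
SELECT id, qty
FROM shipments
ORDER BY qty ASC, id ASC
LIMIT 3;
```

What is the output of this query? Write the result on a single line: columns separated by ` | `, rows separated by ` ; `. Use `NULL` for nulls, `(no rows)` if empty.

3 | 99 ; 4 | 148 ; 5 | 150

Sort by qty asc, tiebreak id asc: (99, id=3), (148, id=4), (150, id=5), (156, id=2), (164, id=7), (171, id=8) …. Take first 3.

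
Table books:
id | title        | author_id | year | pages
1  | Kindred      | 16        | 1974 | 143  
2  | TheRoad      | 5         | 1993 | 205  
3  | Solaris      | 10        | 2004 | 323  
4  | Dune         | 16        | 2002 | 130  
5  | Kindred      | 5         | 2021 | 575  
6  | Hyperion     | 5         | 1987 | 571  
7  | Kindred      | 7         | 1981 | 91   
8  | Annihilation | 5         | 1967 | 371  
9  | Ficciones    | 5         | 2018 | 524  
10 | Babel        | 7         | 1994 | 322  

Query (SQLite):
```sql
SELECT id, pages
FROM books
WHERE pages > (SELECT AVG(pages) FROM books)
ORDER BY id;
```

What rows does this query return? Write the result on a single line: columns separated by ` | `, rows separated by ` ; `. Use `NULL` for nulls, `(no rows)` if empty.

Scalar subquery: AVG(pages) over all books rows = 325.5.
Keep rows where pages > that value.

5 | 575 ; 6 | 571 ; 8 | 371 ; 9 | 524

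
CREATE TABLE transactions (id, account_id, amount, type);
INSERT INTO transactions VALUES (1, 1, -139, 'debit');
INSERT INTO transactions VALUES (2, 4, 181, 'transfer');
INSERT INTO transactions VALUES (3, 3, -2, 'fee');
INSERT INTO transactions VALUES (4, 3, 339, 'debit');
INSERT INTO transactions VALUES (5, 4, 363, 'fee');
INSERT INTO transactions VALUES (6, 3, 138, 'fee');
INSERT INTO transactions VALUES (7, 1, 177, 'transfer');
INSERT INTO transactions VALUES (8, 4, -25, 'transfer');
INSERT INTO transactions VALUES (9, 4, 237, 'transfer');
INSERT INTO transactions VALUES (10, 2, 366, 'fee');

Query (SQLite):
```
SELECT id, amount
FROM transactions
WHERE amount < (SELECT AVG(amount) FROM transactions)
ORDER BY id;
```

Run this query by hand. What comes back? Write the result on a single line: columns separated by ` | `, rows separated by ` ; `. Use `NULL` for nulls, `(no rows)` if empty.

Scalar subquery: AVG(amount) over all transactions rows = 163.5.
Keep rows where amount < that value.

1 | -139 ; 3 | -2 ; 6 | 138 ; 8 | -25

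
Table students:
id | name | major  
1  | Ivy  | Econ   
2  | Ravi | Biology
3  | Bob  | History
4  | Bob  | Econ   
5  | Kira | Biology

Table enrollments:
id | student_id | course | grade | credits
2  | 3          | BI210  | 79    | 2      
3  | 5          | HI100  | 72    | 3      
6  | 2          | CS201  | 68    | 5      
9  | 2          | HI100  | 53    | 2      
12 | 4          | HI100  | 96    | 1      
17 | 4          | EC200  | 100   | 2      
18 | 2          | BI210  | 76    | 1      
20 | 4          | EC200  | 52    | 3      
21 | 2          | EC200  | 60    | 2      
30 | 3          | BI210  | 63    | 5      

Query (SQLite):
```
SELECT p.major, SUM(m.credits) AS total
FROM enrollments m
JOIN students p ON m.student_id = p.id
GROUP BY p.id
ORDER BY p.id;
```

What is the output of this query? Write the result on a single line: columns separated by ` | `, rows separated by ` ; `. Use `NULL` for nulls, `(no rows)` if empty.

Join each enrollments row to its students via student_id.
Group joined rows by students.id; compute SUM(m.credits) per group.
  2: ids {6, 9, 18, 21} → SUM(m.credits)=10
  3: ids {2, 30} → SUM(m.credits)=7
  4: ids {12, 17, 20} → SUM(m.credits)=6
  5: ids {3} → SUM(m.credits)=3

Biology | 10 ; History | 7 ; Econ | 6 ; Biology | 3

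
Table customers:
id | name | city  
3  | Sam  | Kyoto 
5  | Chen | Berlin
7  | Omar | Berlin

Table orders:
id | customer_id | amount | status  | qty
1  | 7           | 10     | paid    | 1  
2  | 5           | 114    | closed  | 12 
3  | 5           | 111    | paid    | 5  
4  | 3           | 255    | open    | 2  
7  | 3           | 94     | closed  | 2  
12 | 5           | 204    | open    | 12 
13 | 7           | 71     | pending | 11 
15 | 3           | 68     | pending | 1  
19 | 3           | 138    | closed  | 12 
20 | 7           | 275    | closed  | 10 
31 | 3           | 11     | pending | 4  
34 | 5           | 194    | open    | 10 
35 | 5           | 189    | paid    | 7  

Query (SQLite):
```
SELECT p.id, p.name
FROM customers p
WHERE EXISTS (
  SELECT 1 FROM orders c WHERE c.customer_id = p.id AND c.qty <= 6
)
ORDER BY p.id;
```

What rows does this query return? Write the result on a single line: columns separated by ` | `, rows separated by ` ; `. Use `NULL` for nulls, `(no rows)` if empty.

For each customers row, check whether any orders with matching customer_id has qty <= 6.
Keep rows where that is true.

3 | Sam ; 5 | Chen ; 7 | Omar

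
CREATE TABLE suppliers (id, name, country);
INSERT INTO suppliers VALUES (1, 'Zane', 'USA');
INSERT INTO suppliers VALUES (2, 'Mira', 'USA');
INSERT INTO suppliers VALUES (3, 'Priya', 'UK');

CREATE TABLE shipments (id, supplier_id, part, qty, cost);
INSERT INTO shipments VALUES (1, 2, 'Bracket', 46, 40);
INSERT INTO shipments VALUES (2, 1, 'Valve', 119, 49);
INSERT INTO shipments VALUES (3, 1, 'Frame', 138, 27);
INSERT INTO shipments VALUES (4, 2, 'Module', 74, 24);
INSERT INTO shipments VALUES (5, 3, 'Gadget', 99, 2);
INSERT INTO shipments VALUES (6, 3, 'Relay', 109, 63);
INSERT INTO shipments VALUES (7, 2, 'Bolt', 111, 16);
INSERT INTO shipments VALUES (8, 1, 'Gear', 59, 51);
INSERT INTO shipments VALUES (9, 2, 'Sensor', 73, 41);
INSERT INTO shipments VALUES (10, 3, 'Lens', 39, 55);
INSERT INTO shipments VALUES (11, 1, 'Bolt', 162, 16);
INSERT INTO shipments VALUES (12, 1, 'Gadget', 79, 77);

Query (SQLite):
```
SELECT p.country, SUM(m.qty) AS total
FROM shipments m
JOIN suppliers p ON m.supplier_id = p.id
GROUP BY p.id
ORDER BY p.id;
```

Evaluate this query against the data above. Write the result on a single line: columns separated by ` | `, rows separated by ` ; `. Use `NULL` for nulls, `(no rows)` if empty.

Join each shipments row to its suppliers via supplier_id.
Group joined rows by suppliers.id; compute SUM(m.qty) per group.
  1: ids {2, 3, 8, 11, 12} → SUM(m.qty)=557
  2: ids {1, 4, 7, 9} → SUM(m.qty)=304
  3: ids {5, 6, 10} → SUM(m.qty)=247

USA | 557 ; USA | 304 ; UK | 247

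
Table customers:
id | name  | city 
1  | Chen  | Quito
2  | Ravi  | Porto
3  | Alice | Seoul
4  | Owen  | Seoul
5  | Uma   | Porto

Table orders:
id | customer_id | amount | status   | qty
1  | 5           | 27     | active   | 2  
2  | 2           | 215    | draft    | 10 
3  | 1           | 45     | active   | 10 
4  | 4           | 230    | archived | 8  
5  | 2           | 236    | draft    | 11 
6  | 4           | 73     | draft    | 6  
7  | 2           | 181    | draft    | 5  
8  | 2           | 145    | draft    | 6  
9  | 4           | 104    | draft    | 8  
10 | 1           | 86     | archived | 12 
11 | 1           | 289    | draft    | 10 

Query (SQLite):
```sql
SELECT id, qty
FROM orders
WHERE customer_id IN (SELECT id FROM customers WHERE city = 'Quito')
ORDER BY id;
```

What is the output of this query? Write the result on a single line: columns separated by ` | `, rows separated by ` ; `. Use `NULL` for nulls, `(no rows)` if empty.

Inner query: customers.id where city = 'Quito'.
Outer: keep orders rows whose customer_id is in that set.
Inner query → {1}

3 | 10 ; 10 | 12 ; 11 | 10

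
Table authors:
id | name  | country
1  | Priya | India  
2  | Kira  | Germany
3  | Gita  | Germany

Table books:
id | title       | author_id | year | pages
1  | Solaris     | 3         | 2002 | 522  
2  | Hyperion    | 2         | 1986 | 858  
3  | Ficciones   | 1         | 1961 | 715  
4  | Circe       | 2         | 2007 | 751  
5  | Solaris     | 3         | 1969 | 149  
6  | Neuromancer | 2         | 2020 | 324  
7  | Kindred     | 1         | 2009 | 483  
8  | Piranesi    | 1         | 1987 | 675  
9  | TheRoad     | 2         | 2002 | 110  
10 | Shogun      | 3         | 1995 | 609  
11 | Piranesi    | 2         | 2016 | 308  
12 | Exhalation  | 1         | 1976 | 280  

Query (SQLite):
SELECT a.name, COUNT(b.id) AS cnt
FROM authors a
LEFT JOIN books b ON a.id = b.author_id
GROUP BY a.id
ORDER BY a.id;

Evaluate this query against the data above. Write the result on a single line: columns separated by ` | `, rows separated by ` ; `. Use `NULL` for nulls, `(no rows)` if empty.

Priya | 4 ; Kira | 5 ; Gita | 3

LEFT JOIN keeps every authors row; unmatched ones get NULL for books columns.
Group by authors.id and compute COUNT(b.id). COUNT(col) of an all-NULL group is 0.
  1: ids {3, 7, 8, 12} → COUNT(b.id)=4
  2: ids {2, 4, 6, 9, 11} → COUNT(b.id)=5
  3: ids {1, 5, 10} → COUNT(b.id)=3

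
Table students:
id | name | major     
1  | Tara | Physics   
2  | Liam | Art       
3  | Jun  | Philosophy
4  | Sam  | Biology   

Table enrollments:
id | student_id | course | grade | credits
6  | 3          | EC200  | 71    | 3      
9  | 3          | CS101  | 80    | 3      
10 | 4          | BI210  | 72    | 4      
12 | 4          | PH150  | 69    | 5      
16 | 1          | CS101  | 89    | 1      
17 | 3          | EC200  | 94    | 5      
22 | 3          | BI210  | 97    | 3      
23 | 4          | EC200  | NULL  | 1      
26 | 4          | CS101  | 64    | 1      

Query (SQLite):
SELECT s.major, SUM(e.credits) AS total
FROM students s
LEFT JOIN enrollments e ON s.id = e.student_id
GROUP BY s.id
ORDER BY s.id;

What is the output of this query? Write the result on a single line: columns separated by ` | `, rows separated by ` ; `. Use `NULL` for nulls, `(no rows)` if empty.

Physics | 1 ; Art | NULL ; Philosophy | 14 ; Biology | 11

LEFT JOIN keeps every students row; unmatched ones get NULL for enrollments columns.
Group by students.id and compute SUM(e.credits). SUM over an all-NULL group is NULL.
  1: ids {16} → SUM(e.credits)=1
  2: ids {—} → SUM(e.credits)=NULL
  3: ids {6, 9, 17, 22} → SUM(e.credits)=14
  4: ids {10, 12, 23, 26} → SUM(e.credits)=11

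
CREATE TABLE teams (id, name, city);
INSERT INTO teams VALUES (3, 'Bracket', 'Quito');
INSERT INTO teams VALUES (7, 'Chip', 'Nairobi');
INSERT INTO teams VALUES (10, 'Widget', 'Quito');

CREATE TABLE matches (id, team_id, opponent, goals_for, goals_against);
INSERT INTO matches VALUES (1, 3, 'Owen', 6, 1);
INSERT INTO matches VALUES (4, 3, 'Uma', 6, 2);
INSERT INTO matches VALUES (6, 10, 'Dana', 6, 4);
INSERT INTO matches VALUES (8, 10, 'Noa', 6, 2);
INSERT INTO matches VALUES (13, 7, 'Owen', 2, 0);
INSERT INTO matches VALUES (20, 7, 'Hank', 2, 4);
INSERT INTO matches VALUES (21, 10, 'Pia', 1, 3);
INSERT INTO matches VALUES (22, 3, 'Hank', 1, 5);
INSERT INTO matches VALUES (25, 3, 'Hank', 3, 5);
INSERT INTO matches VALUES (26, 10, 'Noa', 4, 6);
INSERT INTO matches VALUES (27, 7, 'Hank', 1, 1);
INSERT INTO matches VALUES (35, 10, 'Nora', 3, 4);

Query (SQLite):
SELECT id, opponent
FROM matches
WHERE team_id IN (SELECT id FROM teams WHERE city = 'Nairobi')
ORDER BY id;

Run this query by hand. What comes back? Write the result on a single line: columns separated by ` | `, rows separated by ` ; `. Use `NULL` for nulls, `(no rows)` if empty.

Inner query: teams.id where city = 'Nairobi'.
Outer: keep matches rows whose team_id is in that set.
Inner query → {7}

13 | Owen ; 20 | Hank ; 27 | Hank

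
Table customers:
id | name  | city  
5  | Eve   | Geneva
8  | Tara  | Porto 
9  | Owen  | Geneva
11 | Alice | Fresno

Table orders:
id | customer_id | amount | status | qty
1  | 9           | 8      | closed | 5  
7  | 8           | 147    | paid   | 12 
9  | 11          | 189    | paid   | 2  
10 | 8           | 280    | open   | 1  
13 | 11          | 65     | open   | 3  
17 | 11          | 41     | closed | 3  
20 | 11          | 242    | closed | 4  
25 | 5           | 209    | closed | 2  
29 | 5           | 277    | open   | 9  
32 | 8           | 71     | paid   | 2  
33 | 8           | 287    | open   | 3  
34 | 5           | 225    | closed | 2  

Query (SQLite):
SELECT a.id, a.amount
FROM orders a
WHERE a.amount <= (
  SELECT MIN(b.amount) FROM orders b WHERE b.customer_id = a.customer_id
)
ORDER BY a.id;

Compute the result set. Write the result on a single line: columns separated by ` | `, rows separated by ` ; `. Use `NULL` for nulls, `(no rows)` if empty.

1 | 8 ; 17 | 41 ; 25 | 209 ; 32 | 71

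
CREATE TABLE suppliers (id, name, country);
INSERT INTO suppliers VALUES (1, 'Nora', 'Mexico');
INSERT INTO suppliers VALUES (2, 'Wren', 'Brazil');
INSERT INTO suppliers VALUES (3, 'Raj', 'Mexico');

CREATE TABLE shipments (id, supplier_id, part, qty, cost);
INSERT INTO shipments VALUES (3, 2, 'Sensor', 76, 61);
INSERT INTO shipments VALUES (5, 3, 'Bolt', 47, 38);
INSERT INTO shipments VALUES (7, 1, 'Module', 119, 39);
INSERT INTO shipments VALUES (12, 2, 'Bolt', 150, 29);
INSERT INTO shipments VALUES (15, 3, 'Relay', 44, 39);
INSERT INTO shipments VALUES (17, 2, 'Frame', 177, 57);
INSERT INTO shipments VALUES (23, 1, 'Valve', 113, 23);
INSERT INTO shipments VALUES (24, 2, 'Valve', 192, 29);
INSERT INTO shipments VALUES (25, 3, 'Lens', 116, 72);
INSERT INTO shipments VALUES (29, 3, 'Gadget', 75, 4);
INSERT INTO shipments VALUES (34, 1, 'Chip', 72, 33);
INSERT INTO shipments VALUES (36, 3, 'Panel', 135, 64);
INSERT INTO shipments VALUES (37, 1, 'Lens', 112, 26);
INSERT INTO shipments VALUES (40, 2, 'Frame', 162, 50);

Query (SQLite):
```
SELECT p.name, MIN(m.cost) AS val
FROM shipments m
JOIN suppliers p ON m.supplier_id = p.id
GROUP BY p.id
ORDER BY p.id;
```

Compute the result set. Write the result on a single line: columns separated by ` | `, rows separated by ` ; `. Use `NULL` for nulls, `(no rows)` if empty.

Join each shipments row to its suppliers via supplier_id.
Group joined rows by suppliers.id; compute MIN(m.cost) per group.
  1: ids {7, 23, 34, 37} → MIN(m.cost)=23
  2: ids {3, 12, 17, 24, 40} → MIN(m.cost)=29
  3: ids {5, 15, 25, 29, 36} → MIN(m.cost)=4

Nora | 23 ; Wren | 29 ; Raj | 4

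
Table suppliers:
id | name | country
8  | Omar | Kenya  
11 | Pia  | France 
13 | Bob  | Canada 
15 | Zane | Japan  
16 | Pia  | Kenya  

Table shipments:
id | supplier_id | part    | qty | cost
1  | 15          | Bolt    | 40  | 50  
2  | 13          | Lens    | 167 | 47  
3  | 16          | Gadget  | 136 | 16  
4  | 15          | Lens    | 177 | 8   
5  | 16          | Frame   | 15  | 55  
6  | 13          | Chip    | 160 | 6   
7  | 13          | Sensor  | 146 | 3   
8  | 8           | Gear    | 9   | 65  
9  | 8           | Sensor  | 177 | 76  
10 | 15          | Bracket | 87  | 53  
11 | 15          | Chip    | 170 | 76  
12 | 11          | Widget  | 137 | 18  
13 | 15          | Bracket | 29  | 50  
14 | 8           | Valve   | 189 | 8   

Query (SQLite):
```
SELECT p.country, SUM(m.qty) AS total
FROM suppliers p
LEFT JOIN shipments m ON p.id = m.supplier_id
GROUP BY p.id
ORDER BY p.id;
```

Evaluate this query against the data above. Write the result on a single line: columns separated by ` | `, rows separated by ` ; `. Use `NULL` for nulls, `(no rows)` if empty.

LEFT JOIN keeps every suppliers row; unmatched ones get NULL for shipments columns.
Group by suppliers.id and compute SUM(m.qty). SUM over an all-NULL group is NULL.
  8: ids {8, 9, 14} → SUM(m.qty)=375
  11: ids {12} → SUM(m.qty)=137
  13: ids {2, 6, 7} → SUM(m.qty)=473
  15: ids {1, 4, 10, 11, 13} → SUM(m.qty)=503
  16: ids {3, 5} → SUM(m.qty)=151

Kenya | 375 ; France | 137 ; Canada | 473 ; Japan | 503 ; Kenya | 151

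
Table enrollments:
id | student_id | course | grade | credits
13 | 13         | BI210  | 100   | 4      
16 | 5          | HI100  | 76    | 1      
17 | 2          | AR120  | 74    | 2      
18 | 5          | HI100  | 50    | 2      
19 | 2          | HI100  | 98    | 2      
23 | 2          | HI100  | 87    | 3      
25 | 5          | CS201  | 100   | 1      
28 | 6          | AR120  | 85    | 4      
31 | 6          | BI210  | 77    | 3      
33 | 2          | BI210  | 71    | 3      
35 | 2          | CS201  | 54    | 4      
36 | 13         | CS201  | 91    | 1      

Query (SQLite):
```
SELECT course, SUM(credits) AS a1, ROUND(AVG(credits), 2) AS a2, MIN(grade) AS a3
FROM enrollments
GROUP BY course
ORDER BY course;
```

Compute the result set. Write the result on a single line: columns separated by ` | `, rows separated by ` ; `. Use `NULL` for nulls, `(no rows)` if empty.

Group enrollments by course.
Per group compute: SUM(credits), ROUND(AVG(credits), 2), MIN(grade).
  AR120: ids {17, 28} → SUM(credits)=6, ROUND(AVG(credits), 2)=3, MIN(grade)=74
  BI210: ids {13, 31, 33} → SUM(credits)=10, ROUND(AVG(credits), 2)=3.33, MIN(grade)=71
  CS201: ids {25, 35, 36} → SUM(credits)=6, ROUND(AVG(credits), 2)=2, MIN(grade)=54
  HI100: ids {16, 18, 19, 23} → SUM(credits)=8, ROUND(AVG(credits), 2)=2, MIN(grade)=50

AR120 | 6 | 3 | 74 ; BI210 | 10 | 3.33 | 71 ; CS201 | 6 | 2 | 54 ; HI100 | 8 | 2 | 50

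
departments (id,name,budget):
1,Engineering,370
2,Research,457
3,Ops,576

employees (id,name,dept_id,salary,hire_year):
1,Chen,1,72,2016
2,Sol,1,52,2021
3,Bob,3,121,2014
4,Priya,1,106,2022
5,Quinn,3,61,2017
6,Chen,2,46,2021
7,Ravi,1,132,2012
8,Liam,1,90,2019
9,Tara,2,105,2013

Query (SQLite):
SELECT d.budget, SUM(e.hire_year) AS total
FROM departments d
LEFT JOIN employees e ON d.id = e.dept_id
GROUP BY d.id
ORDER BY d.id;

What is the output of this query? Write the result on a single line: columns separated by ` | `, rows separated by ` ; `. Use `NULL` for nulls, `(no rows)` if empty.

370 | 10090 ; 457 | 4034 ; 576 | 4031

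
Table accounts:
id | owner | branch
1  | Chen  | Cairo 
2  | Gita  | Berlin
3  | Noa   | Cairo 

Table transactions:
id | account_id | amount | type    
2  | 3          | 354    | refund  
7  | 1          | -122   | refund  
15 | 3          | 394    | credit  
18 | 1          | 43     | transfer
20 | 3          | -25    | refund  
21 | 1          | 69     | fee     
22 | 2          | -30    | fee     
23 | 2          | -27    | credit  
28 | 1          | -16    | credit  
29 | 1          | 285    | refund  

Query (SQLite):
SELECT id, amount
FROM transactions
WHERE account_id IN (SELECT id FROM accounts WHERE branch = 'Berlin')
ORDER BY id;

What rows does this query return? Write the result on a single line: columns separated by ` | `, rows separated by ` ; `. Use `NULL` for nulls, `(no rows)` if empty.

22 | -30 ; 23 | -27

Inner query: accounts.id where branch = 'Berlin'.
Outer: keep transactions rows whose account_id is in that set.
Inner query → {2}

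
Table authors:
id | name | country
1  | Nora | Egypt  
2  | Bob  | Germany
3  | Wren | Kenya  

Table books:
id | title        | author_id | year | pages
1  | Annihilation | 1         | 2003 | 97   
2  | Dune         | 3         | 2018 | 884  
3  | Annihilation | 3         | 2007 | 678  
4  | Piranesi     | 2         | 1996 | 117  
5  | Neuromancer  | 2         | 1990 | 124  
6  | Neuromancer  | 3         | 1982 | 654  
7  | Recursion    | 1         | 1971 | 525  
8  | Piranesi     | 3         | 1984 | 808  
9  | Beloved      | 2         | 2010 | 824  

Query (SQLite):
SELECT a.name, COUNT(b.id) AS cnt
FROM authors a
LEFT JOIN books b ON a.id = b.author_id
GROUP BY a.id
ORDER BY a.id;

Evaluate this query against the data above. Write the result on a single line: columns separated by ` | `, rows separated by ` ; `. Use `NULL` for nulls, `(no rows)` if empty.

LEFT JOIN keeps every authors row; unmatched ones get NULL for books columns.
Group by authors.id and compute COUNT(b.id). COUNT(col) of an all-NULL group is 0.
  1: ids {1, 7} → COUNT(b.id)=2
  2: ids {4, 5, 9} → COUNT(b.id)=3
  3: ids {2, 3, 6, 8} → COUNT(b.id)=4

Nora | 2 ; Bob | 3 ; Wren | 4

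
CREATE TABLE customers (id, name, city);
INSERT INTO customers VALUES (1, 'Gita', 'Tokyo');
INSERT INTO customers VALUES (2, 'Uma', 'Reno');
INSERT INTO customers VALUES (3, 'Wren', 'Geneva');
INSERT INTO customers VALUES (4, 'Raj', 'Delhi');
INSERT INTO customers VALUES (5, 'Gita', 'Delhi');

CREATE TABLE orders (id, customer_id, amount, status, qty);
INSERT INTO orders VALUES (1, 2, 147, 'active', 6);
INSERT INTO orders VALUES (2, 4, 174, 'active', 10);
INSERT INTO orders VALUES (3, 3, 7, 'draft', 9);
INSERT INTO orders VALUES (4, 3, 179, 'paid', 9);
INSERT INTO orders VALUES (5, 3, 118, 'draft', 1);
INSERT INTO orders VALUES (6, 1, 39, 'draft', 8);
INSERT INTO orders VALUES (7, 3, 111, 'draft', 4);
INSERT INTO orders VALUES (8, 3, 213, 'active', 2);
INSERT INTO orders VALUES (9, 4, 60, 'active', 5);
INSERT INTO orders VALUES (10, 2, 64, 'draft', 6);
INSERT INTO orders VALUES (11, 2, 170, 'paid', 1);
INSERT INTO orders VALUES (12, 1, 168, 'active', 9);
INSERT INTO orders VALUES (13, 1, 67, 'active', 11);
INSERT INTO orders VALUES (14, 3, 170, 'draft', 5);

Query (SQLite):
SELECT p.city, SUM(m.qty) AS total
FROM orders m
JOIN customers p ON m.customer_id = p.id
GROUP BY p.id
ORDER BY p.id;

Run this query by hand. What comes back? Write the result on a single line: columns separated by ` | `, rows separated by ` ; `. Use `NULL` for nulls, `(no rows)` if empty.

Join each orders row to its customers via customer_id.
Group joined rows by customers.id; compute SUM(m.qty) per group.
  1: ids {6, 12, 13} → SUM(m.qty)=28
  2: ids {1, 10, 11} → SUM(m.qty)=13
  3: ids {3, 4, 5, 7, 8, 14} → SUM(m.qty)=30
  4: ids {2, 9} → SUM(m.qty)=15

Tokyo | 28 ; Reno | 13 ; Geneva | 30 ; Delhi | 15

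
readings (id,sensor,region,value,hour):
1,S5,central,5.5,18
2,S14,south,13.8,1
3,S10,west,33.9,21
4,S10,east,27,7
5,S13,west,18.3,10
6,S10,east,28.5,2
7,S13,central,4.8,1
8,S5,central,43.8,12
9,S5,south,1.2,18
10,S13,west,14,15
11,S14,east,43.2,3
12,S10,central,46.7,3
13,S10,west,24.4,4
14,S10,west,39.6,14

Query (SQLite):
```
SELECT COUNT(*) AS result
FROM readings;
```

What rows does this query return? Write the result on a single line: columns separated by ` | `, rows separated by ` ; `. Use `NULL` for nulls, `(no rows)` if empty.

All value values: [5.5, 13.8, 33.9, 27, 18.3, 28.5, 4.8, 43.8, 1.2, 14, 43.2, 46.7, 24.4, 39.6].
COUNT(*) counts rows → 14.

14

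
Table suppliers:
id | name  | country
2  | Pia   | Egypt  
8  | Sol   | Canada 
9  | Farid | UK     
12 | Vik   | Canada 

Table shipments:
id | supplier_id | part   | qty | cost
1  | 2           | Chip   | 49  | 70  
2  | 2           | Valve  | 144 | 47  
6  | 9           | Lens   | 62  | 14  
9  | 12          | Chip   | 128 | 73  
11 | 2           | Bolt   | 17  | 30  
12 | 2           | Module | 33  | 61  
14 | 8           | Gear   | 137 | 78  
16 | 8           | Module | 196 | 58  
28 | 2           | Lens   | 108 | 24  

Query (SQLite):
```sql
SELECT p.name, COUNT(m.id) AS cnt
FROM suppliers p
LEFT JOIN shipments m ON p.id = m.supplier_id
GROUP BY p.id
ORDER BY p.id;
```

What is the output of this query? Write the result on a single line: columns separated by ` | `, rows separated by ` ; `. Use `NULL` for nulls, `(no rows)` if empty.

Pia | 5 ; Sol | 2 ; Farid | 1 ; Vik | 1

LEFT JOIN keeps every suppliers row; unmatched ones get NULL for shipments columns.
Group by suppliers.id and compute COUNT(m.id). COUNT(col) of an all-NULL group is 0.
  2: ids {1, 2, 11, 12, 28} → COUNT(m.id)=5
  8: ids {14, 16} → COUNT(m.id)=2
  9: ids {6} → COUNT(m.id)=1
  12: ids {9} → COUNT(m.id)=1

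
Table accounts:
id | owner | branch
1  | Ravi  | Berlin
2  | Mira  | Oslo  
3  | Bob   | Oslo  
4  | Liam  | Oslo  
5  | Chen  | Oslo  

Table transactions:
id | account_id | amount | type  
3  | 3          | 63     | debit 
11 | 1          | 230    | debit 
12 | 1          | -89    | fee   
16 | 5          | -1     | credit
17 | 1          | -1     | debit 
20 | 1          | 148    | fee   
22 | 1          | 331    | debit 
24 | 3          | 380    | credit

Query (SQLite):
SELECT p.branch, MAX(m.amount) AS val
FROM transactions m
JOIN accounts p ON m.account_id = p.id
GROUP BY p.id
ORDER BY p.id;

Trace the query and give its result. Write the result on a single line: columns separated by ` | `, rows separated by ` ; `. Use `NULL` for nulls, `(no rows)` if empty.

Berlin | 331 ; Oslo | 380 ; Oslo | -1

Join each transactions row to its accounts via account_id.
Group joined rows by accounts.id; compute MAX(m.amount) per group.
  1: ids {11, 12, 17, 20, 22} → MAX(m.amount)=331
  3: ids {3, 24} → MAX(m.amount)=380
  5: ids {16} → MAX(m.amount)=-1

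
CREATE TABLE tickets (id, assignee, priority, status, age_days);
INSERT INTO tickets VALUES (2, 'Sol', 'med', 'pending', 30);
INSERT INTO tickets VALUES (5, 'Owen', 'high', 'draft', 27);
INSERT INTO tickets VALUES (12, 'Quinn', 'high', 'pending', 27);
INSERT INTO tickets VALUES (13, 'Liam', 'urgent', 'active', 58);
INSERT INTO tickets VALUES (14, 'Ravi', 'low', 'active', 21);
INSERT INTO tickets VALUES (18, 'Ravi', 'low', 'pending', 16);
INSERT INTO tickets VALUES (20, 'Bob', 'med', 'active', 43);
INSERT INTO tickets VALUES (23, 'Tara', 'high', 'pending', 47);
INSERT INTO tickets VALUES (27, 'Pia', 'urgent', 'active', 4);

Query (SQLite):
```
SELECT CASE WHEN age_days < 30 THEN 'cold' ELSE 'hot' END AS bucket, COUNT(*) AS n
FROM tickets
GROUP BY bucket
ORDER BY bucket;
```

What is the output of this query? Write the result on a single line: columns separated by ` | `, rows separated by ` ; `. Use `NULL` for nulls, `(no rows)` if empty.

Bucket rows by age_days < 30 → 'cold' else 'hot'; count each bucket.

cold | 5 ; hot | 4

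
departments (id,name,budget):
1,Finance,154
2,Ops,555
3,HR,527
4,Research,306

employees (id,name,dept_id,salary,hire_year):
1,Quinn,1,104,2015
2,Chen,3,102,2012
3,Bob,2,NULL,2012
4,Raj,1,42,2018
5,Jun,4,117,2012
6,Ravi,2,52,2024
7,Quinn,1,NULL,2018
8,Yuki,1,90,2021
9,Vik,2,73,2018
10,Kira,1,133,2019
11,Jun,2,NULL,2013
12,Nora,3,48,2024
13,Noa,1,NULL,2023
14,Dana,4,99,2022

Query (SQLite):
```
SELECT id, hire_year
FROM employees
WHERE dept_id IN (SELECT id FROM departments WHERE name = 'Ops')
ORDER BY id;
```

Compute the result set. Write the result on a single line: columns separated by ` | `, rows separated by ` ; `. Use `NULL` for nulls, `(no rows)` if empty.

3 | 2012 ; 6 | 2024 ; 9 | 2018 ; 11 | 2013

Inner query: departments.id where name = 'Ops'.
Outer: keep employees rows whose dept_id is in that set.
Inner query → {2}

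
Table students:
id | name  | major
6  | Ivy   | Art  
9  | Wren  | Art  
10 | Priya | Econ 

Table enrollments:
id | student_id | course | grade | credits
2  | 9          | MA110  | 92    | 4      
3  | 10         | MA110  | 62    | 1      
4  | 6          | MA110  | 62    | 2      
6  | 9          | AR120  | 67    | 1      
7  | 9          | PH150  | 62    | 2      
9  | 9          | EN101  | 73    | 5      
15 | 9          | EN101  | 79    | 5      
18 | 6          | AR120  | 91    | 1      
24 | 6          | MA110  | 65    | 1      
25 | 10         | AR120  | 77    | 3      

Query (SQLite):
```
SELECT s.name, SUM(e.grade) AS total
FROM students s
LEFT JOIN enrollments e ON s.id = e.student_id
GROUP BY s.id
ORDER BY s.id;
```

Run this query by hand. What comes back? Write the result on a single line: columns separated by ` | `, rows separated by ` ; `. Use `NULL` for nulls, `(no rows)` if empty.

Ivy | 218 ; Wren | 373 ; Priya | 139

LEFT JOIN keeps every students row; unmatched ones get NULL for enrollments columns.
Group by students.id and compute SUM(e.grade). SUM over an all-NULL group is NULL.
  6: ids {4, 18, 24} → SUM(e.grade)=218
  9: ids {2, 6, 7, 9, 15} → SUM(e.grade)=373
  10: ids {3, 25} → SUM(e.grade)=139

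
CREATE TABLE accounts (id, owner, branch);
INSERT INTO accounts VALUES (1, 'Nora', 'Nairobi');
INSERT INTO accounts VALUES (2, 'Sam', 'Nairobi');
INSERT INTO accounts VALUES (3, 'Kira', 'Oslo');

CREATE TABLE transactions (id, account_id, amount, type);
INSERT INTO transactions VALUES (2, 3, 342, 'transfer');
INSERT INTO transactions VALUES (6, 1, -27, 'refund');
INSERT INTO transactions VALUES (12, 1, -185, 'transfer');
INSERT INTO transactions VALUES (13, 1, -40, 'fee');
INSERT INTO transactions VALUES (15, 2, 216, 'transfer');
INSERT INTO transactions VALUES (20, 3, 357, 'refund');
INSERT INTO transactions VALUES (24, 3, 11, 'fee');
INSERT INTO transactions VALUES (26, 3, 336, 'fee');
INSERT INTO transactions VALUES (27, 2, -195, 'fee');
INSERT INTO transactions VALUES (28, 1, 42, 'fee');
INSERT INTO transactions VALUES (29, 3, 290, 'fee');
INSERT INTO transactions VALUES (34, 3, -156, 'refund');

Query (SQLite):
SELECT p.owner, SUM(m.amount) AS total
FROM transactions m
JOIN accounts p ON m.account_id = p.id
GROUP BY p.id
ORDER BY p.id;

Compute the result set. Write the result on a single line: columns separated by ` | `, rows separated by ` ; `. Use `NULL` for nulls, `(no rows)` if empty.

Join each transactions row to its accounts via account_id.
Group joined rows by accounts.id; compute SUM(m.amount) per group.
  1: ids {6, 12, 13, 28} → SUM(m.amount)=-210
  2: ids {15, 27} → SUM(m.amount)=21
  3: ids {2, 20, 24, 26, 29, 34} → SUM(m.amount)=1180

Nora | -210 ; Sam | 21 ; Kira | 1180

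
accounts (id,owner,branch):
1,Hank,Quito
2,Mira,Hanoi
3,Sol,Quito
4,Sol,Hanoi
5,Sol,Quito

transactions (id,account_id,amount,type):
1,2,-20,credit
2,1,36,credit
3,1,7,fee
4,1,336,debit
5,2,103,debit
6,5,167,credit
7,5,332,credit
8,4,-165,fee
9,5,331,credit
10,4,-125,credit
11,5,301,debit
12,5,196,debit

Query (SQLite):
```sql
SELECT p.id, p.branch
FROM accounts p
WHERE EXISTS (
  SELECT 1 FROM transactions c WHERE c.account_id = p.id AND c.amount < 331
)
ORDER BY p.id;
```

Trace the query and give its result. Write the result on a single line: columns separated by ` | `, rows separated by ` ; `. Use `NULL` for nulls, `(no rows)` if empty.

For each accounts row, check whether any transactions with matching account_id has amount < 331.
Keep rows where that is true.

1 | Quito ; 2 | Hanoi ; 4 | Hanoi ; 5 | Quito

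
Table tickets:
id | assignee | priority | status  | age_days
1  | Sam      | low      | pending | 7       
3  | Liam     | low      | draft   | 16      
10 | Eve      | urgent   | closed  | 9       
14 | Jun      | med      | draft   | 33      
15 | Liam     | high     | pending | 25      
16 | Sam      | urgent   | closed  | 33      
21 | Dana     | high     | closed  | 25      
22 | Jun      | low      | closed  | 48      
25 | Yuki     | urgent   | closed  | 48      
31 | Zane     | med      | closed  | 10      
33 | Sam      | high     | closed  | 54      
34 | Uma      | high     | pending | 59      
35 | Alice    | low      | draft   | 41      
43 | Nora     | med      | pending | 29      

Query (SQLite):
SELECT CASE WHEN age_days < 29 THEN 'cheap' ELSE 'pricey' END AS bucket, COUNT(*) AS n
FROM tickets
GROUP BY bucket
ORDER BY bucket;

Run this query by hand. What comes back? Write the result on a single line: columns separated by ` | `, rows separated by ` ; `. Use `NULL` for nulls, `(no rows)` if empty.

cheap | 6 ; pricey | 8

Bucket rows by age_days < 29 → 'cheap' else 'pricey'; count each bucket.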